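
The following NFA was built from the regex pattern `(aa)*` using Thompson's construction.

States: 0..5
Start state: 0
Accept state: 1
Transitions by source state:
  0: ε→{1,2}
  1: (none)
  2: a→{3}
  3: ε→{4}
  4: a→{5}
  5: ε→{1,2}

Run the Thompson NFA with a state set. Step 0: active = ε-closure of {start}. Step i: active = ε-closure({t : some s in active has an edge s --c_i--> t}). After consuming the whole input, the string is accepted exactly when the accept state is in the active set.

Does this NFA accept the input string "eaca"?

Answer: REJECT

Trace:
initial (ε-close {0}): {0,1,2}
'e' @ 1: {}  — state set empty
rest 'aca' ignored (set empty)
end set {} — state 1 not in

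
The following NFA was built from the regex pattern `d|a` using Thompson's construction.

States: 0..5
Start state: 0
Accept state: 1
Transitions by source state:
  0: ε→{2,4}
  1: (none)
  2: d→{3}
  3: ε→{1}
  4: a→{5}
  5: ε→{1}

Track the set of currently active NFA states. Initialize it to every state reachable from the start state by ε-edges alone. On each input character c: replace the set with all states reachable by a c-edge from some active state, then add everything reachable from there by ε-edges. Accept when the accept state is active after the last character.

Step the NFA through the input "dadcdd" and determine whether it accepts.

Answer: REJECT

Steps:
initial (ε-close {0}): {0,2,4}
'd' @ 1: {1,3}  (accept∈set)
'a' @ 2: {}  — no active states
rest 'dcdd' ignored (set empty)
final: {}; accept 1 not in set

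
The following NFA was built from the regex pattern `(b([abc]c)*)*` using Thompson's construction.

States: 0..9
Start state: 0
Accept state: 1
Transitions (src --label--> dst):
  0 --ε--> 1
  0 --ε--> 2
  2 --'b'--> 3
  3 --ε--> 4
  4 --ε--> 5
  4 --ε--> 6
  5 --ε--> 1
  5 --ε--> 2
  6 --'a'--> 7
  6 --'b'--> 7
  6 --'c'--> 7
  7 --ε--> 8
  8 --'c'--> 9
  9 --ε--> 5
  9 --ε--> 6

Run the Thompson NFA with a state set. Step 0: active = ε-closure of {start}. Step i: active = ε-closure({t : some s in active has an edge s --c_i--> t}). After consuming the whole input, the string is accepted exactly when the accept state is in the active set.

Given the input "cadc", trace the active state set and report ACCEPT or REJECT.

Answer: REJECT

Derivation:
start: ε-closure({0}) = {0,1,2}
'c' @ 1: {}  — no active states
rest 'adc' ignored (set empty)
after full input: {}  (accept=1 not in)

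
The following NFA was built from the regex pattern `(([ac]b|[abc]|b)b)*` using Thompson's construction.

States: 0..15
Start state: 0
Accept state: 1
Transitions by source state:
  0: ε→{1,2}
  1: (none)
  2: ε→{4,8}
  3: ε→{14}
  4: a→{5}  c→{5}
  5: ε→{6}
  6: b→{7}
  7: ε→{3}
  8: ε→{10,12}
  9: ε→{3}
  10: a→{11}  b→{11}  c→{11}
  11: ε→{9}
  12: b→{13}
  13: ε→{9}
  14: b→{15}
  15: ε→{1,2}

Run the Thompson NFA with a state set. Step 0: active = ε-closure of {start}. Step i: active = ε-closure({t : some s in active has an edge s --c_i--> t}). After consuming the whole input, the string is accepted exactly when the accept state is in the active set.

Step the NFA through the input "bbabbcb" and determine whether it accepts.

Answer: ACCEPT

Trace:
S₀ = ε-closure({0}) = {0,1,2,4,8,10,12}
'b' @ 1: {3,9,11,13,14}
'b' @ 2: {1,2,4,8,10,12,15}  ✓accept
'a' @ 3: {3,5,6,9,11,14}
'b' @ 4: {1,2,3,4,7,8,10,12,14,15}  ✓accept
'b' @ 5: {1,2,3,4,8,9,10,11,12,13,14,15}  ✓accept
'c' @ 6: {3,5,6,9,11,14}
'b' @ 7: {1,2,3,4,7,8,10,12,14,15}  ✓accept
after full input: {1,2,3,4,7,8,10,12,14,15}  (accept=1 in)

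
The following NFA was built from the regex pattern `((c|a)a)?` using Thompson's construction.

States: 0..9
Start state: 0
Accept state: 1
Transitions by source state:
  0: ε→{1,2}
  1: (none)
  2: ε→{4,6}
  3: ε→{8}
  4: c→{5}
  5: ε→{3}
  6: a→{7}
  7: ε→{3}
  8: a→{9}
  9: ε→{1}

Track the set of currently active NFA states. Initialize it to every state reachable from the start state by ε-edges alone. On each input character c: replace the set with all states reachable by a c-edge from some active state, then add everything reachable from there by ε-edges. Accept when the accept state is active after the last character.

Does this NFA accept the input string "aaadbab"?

Answer: REJECT

Steps:
S₀ = ε-closure({0}) = {0,1,2,4,6}
'a' @ 1: {3,7,8}
'a' @ 2: {1,9}  (accept∈set)
'a' @ 3: {}  — no active states
rest 'dbab' ignored (set empty)
final: {}; accept 1 not in set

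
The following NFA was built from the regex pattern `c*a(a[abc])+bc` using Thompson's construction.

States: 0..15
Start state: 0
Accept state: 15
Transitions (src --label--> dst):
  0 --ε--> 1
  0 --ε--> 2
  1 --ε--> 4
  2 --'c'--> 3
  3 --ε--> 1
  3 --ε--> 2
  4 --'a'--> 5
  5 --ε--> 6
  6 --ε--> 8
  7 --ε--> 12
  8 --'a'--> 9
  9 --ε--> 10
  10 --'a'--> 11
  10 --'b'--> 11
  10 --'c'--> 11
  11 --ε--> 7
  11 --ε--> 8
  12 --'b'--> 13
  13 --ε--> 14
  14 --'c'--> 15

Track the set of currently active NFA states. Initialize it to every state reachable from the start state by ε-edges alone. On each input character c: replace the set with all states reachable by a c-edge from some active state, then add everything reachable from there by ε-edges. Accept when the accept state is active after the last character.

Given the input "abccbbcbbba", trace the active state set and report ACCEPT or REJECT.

initial (ε-close {0}): {0,1,2,4}
'a' @ 1: {5,6,8}
'b' @ 2: {}  — no active states
rest 'ccbbcbbba' ignored (set empty)
end set {} — state 15 not in

Answer: REJECT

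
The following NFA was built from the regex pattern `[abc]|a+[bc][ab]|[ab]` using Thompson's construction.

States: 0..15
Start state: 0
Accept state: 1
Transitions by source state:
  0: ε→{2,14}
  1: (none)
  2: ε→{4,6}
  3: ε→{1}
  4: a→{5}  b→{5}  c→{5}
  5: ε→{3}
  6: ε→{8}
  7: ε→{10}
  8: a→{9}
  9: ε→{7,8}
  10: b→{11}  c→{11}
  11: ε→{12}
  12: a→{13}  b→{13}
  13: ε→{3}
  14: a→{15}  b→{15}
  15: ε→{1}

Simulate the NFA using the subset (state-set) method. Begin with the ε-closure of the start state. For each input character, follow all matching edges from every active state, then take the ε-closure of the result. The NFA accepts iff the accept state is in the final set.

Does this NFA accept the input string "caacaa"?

start: ε-closure({0}) = {0,2,4,6,8,14}
'c' @ 1: {1,3,5}  ✓accept
'a' @ 2: {}  — state set empty
rest 'acaa' ignored (set empty)
after full input: {}  (accept=1 not in)

Answer: REJECT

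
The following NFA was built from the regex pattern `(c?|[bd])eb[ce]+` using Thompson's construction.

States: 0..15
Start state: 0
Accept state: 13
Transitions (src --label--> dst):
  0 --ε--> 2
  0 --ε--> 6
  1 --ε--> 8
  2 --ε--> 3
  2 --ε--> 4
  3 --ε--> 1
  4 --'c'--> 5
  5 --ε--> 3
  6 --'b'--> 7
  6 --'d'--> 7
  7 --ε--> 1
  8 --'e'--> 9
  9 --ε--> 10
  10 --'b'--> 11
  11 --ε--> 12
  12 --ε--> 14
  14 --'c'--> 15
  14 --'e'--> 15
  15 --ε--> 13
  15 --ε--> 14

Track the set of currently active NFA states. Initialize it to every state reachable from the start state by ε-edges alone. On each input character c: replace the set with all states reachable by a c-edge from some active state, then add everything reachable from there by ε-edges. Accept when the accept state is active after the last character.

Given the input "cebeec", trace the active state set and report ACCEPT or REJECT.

Answer: ACCEPT

Derivation:
start: ε-closure({0}) = {0,1,2,3,4,6,8}
'c' @ 1: {1,3,5,8}
'e' @ 2: {9,10}
'b' @ 3: {11,12,14}
'e' @ 4: {13,14,15}  ✓accept
'e' @ 5: {13,14,15}  ✓accept
'c' @ 6: {13,14,15}  ✓accept
end set {13,14,15} — state 13 in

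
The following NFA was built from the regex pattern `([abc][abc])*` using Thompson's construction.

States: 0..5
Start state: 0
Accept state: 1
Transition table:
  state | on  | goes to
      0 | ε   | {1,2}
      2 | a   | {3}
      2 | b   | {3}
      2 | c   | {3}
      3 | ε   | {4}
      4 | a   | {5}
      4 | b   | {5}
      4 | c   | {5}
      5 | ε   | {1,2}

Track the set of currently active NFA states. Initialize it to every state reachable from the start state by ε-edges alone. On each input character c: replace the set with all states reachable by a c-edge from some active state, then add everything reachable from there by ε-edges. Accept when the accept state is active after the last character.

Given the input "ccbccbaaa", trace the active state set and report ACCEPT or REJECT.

Answer: REJECT

Steps:
initial (ε-close {0}): {0,1,2}
'c' @ 1: {3,4}
'c' @ 2: {1,2,5}  [accepting]
'b' @ 3: {3,4}
'c' @ 4: {1,2,5}  [accepting]
'c' @ 5: {3,4}
'b' @ 6: {1,2,5}  [accepting]
'a' @ 7: {3,4}
'a' @ 8: {1,2,5}  [accepting]
'a' @ 9: {3,4}
end set {3,4} — state 1 not in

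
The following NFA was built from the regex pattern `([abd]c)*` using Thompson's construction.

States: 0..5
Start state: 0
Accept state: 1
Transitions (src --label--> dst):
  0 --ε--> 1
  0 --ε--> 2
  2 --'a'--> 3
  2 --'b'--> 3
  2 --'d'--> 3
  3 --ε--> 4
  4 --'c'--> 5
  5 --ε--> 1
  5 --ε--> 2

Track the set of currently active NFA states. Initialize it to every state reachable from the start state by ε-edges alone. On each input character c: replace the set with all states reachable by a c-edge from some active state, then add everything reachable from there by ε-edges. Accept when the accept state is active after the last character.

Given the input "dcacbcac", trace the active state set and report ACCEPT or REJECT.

initial (ε-close {0}): {0,1,2}
'd' @ 1: {3,4}
'c' @ 2: {1,2,5}  (accept∈set)
'a' @ 3: {3,4}
'c' @ 4: {1,2,5}  (accept∈set)
'b' @ 5: {3,4}
'c' @ 6: {1,2,5}  (accept∈set)
'a' @ 7: {3,4}
'c' @ 8: {1,2,5}  (accept∈set)
end set {1,2,5} — state 1 in

Answer: ACCEPT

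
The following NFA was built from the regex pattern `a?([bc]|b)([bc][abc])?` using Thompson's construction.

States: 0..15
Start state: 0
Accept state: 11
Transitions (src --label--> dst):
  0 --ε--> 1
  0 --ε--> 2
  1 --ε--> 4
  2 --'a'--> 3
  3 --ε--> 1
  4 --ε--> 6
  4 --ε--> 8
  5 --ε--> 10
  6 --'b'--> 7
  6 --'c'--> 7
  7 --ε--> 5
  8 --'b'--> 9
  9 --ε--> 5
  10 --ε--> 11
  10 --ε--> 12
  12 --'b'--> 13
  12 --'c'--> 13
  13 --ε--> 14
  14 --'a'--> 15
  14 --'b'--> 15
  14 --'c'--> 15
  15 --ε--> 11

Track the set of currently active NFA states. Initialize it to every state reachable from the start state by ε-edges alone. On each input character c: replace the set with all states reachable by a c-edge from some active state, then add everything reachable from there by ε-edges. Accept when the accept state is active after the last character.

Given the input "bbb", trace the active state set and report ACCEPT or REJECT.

Answer: ACCEPT

Trace:
start: ε-closure({0}) = {0,1,2,4,6,8}
'b' @ 1: {5,7,9,10,11,12}  ✓accept
'b' @ 2: {13,14}
'b' @ 3: {11,15}  ✓accept
final: {11,15}; accept 11 in set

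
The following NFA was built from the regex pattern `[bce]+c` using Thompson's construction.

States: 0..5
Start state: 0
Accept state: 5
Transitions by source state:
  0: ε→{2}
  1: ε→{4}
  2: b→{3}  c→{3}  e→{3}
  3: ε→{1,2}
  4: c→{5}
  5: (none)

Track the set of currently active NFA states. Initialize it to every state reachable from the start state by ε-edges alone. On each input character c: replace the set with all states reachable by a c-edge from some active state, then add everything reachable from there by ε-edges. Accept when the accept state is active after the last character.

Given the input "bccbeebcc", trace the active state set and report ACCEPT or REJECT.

Answer: ACCEPT

Steps:
initial (ε-close {0}): {0,2}
'b' @ 1: {1,2,3,4}
'c' @ 2: {1,2,3,4,5}  [accepting]
'c' @ 3: {1,2,3,4,5}  [accepting]
'b' @ 4: {1,2,3,4}
'e' @ 5: {1,2,3,4}
'e' @ 6: {1,2,3,4}
'b' @ 7: {1,2,3,4}
'c' @ 8: {1,2,3,4,5}  [accepting]
'c' @ 9: {1,2,3,4,5}  [accepting]
end set {1,2,3,4,5} — state 5 in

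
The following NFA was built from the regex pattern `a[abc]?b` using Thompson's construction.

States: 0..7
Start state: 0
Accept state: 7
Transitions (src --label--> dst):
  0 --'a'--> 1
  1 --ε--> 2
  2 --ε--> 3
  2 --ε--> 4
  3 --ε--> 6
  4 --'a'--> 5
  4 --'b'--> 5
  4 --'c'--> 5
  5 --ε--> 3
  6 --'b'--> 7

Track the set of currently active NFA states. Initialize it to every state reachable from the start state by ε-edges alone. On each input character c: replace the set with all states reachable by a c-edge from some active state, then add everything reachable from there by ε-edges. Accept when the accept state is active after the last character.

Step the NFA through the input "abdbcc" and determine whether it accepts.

Answer: REJECT

Steps:
S₀ = ε-closure({0}) = {0}
'a' @ 1: {1,2,3,4,6}
'b' @ 2: {3,5,6,7}  ✓accept
'd' @ 3: {}  — no active states
rest 'bcc' ignored (set empty)
after full input: {}  (accept=7 not in)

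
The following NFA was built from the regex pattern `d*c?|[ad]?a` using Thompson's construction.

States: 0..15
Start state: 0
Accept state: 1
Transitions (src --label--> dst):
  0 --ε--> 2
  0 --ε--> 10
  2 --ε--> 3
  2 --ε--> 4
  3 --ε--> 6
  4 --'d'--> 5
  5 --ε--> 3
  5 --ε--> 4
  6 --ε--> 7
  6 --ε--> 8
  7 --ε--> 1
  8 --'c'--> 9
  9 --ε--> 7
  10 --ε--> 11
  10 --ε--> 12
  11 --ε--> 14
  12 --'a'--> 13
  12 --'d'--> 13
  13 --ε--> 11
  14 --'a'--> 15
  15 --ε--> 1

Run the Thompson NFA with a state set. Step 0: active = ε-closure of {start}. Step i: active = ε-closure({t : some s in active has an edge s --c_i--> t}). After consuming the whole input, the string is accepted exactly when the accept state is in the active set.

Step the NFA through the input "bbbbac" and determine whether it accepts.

Answer: REJECT

Trace:
start: ε-closure({0}) = {0,1,2,3,4,6,7,8,10,11,12,14}
'b' @ 1: {}  — dead — no transitions
rest 'bbbac' ignored (set empty)
after full input: {}  (accept=1 not in)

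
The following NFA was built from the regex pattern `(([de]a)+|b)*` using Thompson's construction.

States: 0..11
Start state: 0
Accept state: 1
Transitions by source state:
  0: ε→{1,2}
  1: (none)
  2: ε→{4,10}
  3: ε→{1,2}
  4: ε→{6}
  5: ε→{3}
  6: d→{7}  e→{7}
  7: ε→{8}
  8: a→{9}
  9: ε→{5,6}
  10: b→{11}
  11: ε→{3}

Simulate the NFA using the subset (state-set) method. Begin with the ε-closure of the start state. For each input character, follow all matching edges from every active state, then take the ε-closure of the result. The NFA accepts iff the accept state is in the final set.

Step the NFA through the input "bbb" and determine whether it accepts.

Answer: ACCEPT

Steps:
S₀ = ε-closure({0}) = {0,1,2,4,6,10}
'b' @ 1: {1,2,3,4,6,10,11}  ✓accept
'b' @ 2: {1,2,3,4,6,10,11}  ✓accept
'b' @ 3: {1,2,3,4,6,10,11}  ✓accept
after full input: {1,2,3,4,6,10,11}  (accept=1 in)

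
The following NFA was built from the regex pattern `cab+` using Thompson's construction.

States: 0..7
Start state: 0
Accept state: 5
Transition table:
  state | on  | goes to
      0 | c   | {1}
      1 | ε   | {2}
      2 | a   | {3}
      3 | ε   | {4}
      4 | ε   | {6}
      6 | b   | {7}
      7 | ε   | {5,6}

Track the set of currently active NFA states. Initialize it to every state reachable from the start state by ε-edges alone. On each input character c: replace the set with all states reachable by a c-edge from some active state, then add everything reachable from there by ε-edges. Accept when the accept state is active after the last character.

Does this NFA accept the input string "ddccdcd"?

start: ε-closure({0}) = {0}
'd' @ 1: {}  — state set empty
rest 'dccdcd' ignored (set empty)
final: {}; accept 5 not in set

Answer: REJECT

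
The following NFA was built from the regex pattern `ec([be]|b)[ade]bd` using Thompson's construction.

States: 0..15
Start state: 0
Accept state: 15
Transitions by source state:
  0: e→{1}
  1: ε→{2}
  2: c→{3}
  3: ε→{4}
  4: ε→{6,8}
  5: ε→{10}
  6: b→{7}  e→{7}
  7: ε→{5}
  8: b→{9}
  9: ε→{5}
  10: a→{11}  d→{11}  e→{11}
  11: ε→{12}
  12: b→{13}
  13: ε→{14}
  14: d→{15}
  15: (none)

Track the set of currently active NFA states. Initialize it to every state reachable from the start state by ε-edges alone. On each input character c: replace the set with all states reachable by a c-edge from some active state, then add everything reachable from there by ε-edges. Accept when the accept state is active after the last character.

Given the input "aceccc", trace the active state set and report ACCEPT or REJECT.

Answer: REJECT

Trace:
start: ε-closure({0}) = {0}
'a' @ 1: {}  — dead — no transitions
rest 'ceccc' ignored (set empty)
after full input: {}  (accept=15 not in)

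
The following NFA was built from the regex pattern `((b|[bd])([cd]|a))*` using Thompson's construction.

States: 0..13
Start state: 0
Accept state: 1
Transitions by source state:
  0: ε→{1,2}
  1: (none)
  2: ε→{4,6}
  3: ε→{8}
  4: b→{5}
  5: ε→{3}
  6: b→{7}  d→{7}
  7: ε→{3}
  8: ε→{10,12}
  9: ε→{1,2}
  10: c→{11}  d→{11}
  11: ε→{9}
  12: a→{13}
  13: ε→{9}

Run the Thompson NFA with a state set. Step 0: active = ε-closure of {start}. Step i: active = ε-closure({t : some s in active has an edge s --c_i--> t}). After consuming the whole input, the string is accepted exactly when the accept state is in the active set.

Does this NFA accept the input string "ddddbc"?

Answer: ACCEPT

Derivation:
start: ε-closure({0}) = {0,1,2,4,6}
'd' @ 1: {3,7,8,10,12}
'd' @ 2: {1,2,4,6,9,11}  [accepting]
'd' @ 3: {3,7,8,10,12}
'd' @ 4: {1,2,4,6,9,11}  [accepting]
'b' @ 5: {3,5,7,8,10,12}
'c' @ 6: {1,2,4,6,9,11}  [accepting]
final: {1,2,4,6,9,11}; accept 1 in set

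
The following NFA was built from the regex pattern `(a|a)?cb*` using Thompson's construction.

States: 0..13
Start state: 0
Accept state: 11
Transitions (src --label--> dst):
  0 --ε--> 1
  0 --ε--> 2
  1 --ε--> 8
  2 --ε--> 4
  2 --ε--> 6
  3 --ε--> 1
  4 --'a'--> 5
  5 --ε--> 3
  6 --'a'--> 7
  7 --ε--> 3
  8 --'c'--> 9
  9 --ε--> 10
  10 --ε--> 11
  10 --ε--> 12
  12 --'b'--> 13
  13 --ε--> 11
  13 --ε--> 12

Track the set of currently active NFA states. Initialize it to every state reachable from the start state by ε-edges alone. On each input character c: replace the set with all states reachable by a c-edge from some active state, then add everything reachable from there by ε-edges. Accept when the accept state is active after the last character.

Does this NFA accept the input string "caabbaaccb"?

Answer: REJECT

Steps:
S₀ = ε-closure({0}) = {0,1,2,4,6,8}
'c' @ 1: {9,10,11,12}  ✓accept
'a' @ 2: {}  — dead — no transitions
rest 'abbaaccb' ignored (set empty)
end set {} — state 11 not in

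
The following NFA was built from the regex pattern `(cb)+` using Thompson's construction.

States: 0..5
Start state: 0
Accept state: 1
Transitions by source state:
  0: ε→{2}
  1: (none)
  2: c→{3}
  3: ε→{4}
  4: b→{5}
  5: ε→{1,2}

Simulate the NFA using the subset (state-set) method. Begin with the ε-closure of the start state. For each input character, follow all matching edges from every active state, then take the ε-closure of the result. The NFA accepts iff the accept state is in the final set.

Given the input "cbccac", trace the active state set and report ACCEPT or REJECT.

S₀ = ε-closure({0}) = {0,2}
'c' @ 1: {3,4}
'b' @ 2: {1,2,5}  ✓accept
'c' @ 3: {3,4}
'c' @ 4: {}  — state set empty
rest 'ac' ignored (set empty)
end set {} — state 1 not in

Answer: REJECT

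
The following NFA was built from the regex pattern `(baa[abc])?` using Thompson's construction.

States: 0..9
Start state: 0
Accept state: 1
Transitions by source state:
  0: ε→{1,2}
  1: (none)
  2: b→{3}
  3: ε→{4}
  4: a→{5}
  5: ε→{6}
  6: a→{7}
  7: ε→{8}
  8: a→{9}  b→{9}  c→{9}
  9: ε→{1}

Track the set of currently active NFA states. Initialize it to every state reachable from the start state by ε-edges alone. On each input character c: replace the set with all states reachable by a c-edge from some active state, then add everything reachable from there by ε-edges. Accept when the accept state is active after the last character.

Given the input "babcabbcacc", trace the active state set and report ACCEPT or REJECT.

S₀ = ε-closure({0}) = {0,1,2}
'b' @ 1: {3,4}
'a' @ 2: {5,6}
'b' @ 3: {}  — dead — no transitions
rest 'cabbcacc' ignored (set empty)
end set {} — state 1 not in

Answer: REJECT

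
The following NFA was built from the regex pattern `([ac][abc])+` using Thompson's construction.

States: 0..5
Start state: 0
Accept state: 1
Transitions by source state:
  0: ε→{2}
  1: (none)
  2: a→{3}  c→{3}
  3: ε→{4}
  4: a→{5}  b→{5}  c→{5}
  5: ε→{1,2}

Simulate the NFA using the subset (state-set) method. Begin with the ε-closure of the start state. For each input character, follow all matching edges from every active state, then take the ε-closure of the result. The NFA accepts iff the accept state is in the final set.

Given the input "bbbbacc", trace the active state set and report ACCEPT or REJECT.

Answer: REJECT

Steps:
S₀ = ε-closure({0}) = {0,2}
'b' @ 1: {}  — state set empty
rest 'bbbacc' ignored (set empty)
final: {}; accept 1 not in set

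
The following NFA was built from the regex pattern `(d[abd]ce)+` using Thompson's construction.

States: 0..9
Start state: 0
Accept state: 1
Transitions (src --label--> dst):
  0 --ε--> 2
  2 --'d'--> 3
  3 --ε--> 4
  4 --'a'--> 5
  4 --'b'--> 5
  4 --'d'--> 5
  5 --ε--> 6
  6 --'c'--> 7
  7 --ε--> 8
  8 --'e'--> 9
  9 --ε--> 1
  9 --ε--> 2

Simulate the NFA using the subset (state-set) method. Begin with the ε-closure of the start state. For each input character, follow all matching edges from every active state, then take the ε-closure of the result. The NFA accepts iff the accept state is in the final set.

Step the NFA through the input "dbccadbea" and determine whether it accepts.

Answer: REJECT

Derivation:
S₀ = ε-closure({0}) = {0,2}
'd' @ 1: {3,4}
'b' @ 2: {5,6}
'c' @ 3: {7,8}
'c' @ 4: {}  — state set empty
rest 'adbea' ignored (set empty)
after full input: {}  (accept=1 not in)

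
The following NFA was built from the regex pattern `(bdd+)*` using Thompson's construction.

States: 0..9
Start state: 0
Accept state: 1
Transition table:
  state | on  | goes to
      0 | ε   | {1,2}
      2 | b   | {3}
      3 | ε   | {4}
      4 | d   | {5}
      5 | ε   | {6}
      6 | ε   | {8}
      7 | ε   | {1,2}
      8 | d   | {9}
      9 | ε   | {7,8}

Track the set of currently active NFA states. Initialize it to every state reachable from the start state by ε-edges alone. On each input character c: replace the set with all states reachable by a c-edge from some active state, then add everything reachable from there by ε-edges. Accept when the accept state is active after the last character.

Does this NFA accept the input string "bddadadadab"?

Answer: REJECT

Derivation:
S₀ = ε-closure({0}) = {0,1,2}
'b' @ 1: {3,4}
'd' @ 2: {5,6,8}
'd' @ 3: {1,2,7,8,9}  ✓accept
'a' @ 4: {}  — dead — no transitions
rest 'dadadab' ignored (set empty)
end set {} — state 1 not in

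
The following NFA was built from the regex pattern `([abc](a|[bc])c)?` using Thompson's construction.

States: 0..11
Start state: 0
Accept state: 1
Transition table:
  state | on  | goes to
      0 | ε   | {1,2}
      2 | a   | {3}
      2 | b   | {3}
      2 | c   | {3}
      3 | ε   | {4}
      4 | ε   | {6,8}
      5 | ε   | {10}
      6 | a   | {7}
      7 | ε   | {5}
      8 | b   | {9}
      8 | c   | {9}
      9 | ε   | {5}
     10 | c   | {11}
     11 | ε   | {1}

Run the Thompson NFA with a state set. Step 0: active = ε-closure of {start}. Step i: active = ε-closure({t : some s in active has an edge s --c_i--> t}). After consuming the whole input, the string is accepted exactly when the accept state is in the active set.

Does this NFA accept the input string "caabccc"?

Answer: REJECT

Trace:
initial (ε-close {0}): {0,1,2}
'c' @ 1: {3,4,6,8}
'a' @ 2: {5,7,10}
'a' @ 3: {}  — dead — no transitions
rest 'bccc' ignored (set empty)
final: {}; accept 1 not in set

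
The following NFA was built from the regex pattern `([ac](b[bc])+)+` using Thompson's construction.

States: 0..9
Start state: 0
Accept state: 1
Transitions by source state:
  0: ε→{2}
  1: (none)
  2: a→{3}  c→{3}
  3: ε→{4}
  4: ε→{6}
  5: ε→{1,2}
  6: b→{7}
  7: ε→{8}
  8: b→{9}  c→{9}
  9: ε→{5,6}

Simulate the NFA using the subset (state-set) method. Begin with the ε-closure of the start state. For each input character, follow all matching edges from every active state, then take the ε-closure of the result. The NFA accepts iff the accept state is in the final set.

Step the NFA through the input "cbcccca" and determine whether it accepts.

initial (ε-close {0}): {0,2}
'c' @ 1: {3,4,6}
'b' @ 2: {7,8}
'c' @ 3: {1,2,5,6,9}  [accepting]
'c' @ 4: {3,4,6}
'c' @ 5: {}  — state set empty
rest 'ca' ignored (set empty)
end set {} — state 1 not in

Answer: REJECT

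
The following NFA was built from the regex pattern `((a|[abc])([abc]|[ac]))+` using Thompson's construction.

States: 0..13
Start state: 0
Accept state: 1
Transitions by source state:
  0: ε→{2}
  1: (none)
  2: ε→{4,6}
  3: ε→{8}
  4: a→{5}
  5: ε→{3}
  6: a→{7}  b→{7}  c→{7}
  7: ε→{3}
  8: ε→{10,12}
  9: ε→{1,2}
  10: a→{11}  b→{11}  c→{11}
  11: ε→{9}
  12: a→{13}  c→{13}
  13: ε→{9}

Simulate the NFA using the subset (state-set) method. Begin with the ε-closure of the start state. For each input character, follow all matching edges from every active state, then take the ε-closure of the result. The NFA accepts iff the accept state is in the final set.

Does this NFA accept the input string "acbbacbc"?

initial (ε-close {0}): {0,2,4,6}
'a' @ 1: {3,5,7,8,10,12}
'c' @ 2: {1,2,4,6,9,11,13}  ✓accept
'b' @ 3: {3,7,8,10,12}
'b' @ 4: {1,2,4,6,9,11}  ✓accept
'a' @ 5: {3,5,7,8,10,12}
'c' @ 6: {1,2,4,6,9,11,13}  ✓accept
'b' @ 7: {3,7,8,10,12}
'c' @ 8: {1,2,4,6,9,11,13}  ✓accept
final: {1,2,4,6,9,11,13}; accept 1 in set

Answer: ACCEPT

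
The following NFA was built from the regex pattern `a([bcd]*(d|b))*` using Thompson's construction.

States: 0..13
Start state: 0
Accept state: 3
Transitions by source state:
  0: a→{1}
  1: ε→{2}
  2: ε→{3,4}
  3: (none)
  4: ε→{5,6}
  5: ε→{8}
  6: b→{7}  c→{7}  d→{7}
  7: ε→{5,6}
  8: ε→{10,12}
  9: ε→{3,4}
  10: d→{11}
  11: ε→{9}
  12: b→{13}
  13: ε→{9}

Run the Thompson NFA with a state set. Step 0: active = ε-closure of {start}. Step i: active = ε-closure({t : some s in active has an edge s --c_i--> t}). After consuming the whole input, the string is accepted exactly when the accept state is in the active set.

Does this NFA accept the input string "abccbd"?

initial (ε-close {0}): {0}
'a' @ 1: {1,2,3,4,5,6,8,10,12}  (accept∈set)
'b' @ 2: {3,4,5,6,7,8,9,10,12,13}  (accept∈set)
'c' @ 3: {5,6,7,8,10,12}
'c' @ 4: {5,6,7,8,10,12}
'b' @ 5: {3,4,5,6,7,8,9,10,12,13}  (accept∈set)
'd' @ 6: {3,4,5,6,7,8,9,10,11,12}  (accept∈set)
end set {3,4,5,6,7,8,9,10,11,12} — state 3 in

Answer: ACCEPT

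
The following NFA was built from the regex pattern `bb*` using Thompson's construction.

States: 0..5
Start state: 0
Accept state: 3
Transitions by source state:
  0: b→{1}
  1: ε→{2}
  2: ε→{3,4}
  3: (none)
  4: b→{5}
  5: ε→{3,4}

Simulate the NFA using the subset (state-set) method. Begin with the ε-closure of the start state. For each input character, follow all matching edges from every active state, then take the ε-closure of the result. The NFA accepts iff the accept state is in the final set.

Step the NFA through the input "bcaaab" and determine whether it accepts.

Answer: REJECT

Derivation:
initial (ε-close {0}): {0}
'b' @ 1: {1,2,3,4}  (accept∈set)
'c' @ 2: {}  — state set empty
rest 'aaab' ignored (set empty)
final: {}; accept 3 not in set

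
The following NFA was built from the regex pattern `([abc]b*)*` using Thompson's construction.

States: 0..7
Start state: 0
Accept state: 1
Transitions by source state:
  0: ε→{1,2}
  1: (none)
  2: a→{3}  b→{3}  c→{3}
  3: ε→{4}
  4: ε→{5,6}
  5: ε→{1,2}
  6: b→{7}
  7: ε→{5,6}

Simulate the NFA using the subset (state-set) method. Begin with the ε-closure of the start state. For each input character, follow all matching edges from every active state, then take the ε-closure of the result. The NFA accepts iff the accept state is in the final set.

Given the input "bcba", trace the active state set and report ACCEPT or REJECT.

Answer: ACCEPT

Trace:
initial (ε-close {0}): {0,1,2}
'b' @ 1: {1,2,3,4,5,6}  (accept∈set)
'c' @ 2: {1,2,3,4,5,6}  (accept∈set)
'b' @ 3: {1,2,3,4,5,6,7}  (accept∈set)
'a' @ 4: {1,2,3,4,5,6}  (accept∈set)
after full input: {1,2,3,4,5,6}  (accept=1 in)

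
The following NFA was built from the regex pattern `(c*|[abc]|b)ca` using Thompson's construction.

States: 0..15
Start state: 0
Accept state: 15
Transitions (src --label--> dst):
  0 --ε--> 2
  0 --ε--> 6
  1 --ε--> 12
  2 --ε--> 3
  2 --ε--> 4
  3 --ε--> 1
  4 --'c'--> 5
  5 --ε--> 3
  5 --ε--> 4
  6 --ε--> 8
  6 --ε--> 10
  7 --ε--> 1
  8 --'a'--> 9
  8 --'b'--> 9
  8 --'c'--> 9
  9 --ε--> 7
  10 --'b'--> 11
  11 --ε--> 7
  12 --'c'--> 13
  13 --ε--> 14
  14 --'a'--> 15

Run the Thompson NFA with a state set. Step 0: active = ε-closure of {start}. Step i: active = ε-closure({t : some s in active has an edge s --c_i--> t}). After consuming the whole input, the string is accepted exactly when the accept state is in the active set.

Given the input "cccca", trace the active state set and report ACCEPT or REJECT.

S₀ = ε-closure({0}) = {0,1,2,3,4,6,8,10,12}
'c' @ 1: {1,3,4,5,7,9,12,13,14}
'c' @ 2: {1,3,4,5,12,13,14}
'c' @ 3: {1,3,4,5,12,13,14}
'c' @ 4: {1,3,4,5,12,13,14}
'a' @ 5: {15}  (accept∈set)
end set {15} — state 15 in

Answer: ACCEPT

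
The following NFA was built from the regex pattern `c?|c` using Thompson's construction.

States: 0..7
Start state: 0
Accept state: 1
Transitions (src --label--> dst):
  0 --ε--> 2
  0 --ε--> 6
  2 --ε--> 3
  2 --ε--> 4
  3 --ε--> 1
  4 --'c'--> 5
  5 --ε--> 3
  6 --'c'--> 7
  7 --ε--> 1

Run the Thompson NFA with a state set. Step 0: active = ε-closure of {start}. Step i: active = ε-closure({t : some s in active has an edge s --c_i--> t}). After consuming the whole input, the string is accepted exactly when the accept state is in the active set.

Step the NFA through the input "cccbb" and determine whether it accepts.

start: ε-closure({0}) = {0,1,2,3,4,6}
'c' @ 1: {1,3,5,7}  (accept∈set)
'c' @ 2: {}  — state set empty
rest 'cbb' ignored (set empty)
after full input: {}  (accept=1 not in)

Answer: REJECT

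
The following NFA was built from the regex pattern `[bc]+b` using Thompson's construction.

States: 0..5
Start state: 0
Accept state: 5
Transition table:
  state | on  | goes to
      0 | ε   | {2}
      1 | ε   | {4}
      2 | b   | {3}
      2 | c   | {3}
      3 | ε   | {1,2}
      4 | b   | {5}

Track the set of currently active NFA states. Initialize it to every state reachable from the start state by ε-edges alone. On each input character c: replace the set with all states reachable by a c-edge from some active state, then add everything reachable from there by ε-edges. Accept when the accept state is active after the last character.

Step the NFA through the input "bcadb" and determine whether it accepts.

S₀ = ε-closure({0}) = {0,2}
'b' @ 1: {1,2,3,4}
'c' @ 2: {1,2,3,4}
'a' @ 3: {}  — state set empty
rest 'db' ignored (set empty)
final: {}; accept 5 not in set

Answer: REJECT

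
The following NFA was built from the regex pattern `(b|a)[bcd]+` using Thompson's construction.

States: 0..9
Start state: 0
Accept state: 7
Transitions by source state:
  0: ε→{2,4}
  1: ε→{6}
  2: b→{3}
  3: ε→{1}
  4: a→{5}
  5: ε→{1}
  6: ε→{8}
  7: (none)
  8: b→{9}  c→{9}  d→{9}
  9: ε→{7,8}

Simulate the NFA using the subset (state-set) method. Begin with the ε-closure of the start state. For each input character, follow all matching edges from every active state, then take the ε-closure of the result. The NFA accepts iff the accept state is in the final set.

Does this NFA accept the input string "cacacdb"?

Answer: REJECT

Derivation:
start: ε-closure({0}) = {0,2,4}
'c' @ 1: {}  — no active states
rest 'acacdb' ignored (set empty)
end set {} — state 7 not in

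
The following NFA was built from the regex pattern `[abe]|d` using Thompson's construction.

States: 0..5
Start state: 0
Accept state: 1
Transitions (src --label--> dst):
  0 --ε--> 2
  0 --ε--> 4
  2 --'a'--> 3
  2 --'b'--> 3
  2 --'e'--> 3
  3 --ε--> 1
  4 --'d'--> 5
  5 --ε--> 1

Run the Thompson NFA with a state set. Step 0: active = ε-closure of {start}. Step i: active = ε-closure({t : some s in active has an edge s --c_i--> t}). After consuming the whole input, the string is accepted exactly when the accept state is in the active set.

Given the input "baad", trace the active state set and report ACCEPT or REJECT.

Answer: REJECT

Derivation:
S₀ = ε-closure({0}) = {0,2,4}
'b' @ 1: {1,3}  [accepting]
'a' @ 2: {}  — no active states
rest 'ad' ignored (set empty)
after full input: {}  (accept=1 not in)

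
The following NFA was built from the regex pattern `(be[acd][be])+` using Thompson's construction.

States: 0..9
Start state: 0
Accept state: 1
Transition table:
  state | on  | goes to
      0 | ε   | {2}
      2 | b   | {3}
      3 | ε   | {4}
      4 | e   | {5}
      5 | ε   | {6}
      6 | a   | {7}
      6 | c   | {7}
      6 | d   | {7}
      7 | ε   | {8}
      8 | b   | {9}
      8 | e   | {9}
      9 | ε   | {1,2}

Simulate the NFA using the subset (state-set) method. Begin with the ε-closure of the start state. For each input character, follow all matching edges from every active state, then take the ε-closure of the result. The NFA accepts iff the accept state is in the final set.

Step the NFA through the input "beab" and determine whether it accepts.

S₀ = ε-closure({0}) = {0,2}
'b' @ 1: {3,4}
'e' @ 2: {5,6}
'a' @ 3: {7,8}
'b' @ 4: {1,2,9}  ✓accept
after full input: {1,2,9}  (accept=1 in)

Answer: ACCEPT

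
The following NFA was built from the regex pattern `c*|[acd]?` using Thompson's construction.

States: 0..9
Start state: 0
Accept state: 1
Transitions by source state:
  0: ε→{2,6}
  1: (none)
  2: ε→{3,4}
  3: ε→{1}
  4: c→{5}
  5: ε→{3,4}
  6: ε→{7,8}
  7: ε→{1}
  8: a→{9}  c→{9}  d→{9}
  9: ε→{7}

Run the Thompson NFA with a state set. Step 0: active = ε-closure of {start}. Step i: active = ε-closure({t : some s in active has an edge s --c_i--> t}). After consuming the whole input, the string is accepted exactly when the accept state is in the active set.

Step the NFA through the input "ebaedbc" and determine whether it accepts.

Answer: REJECT

Steps:
start: ε-closure({0}) = {0,1,2,3,4,6,7,8}
'e' @ 1: {}  — dead — no transitions
rest 'baedbc' ignored (set empty)
end set {} — state 1 not in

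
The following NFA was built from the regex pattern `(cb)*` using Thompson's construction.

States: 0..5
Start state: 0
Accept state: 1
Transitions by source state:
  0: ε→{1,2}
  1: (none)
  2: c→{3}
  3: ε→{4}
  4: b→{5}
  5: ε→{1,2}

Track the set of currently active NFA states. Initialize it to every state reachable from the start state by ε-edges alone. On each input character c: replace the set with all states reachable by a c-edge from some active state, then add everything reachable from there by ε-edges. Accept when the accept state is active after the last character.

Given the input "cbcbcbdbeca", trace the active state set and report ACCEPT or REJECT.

initial (ε-close {0}): {0,1,2}
'c' @ 1: {3,4}
'b' @ 2: {1,2,5}  [accepting]
'c' @ 3: {3,4}
'b' @ 4: {1,2,5}  [accepting]
'c' @ 5: {3,4}
'b' @ 6: {1,2,5}  [accepting]
'd' @ 7: {}  — state set empty
rest 'beca' ignored (set empty)
after full input: {}  (accept=1 not in)

Answer: REJECT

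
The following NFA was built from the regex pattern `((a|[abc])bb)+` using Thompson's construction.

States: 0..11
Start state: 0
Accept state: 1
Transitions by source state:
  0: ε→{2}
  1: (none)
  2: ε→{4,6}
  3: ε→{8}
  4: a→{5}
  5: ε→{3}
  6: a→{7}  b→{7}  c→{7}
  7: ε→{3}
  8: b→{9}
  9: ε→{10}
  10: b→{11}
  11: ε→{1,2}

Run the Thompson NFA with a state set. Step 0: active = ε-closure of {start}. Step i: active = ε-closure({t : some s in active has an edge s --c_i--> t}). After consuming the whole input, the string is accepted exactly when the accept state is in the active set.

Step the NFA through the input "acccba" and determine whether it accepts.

start: ε-closure({0}) = {0,2,4,6}
'a' @ 1: {3,5,7,8}
'c' @ 2: {}  — no active states
rest 'ccba' ignored (set empty)
after full input: {}  (accept=1 not in)

Answer: REJECT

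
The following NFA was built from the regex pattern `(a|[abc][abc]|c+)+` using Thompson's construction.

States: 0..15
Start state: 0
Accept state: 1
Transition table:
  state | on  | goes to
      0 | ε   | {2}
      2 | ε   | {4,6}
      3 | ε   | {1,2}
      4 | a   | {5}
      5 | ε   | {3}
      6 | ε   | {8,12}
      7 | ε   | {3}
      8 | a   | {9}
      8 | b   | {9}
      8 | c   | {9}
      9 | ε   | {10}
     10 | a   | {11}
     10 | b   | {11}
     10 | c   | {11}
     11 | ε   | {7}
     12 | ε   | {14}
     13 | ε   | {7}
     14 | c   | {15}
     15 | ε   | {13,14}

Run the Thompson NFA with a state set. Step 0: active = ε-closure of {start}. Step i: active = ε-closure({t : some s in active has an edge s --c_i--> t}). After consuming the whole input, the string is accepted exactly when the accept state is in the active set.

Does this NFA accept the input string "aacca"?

initial (ε-close {0}): {0,2,4,6,8,12,14}
'a' @ 1: {1,2,3,4,5,6,8,9,10,12,14}  [accepting]
'a' @ 2: {1,2,3,4,5,6,7,8,9,10,11,12,14}  [accepting]
'c' @ 3: {1,2,3,4,6,7,8,9,10,11,12,13,14,15}  [accepting]
'c' @ 4: {1,2,3,4,6,7,8,9,10,11,12,13,14,15}  [accepting]
'a' @ 5: {1,2,3,4,5,6,7,8,9,10,11,12,14}  [accepting]
after full input: {1,2,3,4,5,6,7,8,9,10,11,12,14}  (accept=1 in)

Answer: ACCEPT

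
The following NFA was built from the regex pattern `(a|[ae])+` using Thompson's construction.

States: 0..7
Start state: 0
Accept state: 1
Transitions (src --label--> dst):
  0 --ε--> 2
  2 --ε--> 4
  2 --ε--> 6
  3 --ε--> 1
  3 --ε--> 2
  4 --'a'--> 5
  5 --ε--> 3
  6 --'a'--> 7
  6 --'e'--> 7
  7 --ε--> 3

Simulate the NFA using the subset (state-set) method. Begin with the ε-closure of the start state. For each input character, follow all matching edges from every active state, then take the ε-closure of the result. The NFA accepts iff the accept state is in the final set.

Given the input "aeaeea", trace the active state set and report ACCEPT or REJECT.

S₀ = ε-closure({0}) = {0,2,4,6}
'a' @ 1: {1,2,3,4,5,6,7}  ✓accept
'e' @ 2: {1,2,3,4,6,7}  ✓accept
'a' @ 3: {1,2,3,4,5,6,7}  ✓accept
'e' @ 4: {1,2,3,4,6,7}  ✓accept
'e' @ 5: {1,2,3,4,6,7}  ✓accept
'a' @ 6: {1,2,3,4,5,6,7}  ✓accept
after full input: {1,2,3,4,5,6,7}  (accept=1 in)

Answer: ACCEPT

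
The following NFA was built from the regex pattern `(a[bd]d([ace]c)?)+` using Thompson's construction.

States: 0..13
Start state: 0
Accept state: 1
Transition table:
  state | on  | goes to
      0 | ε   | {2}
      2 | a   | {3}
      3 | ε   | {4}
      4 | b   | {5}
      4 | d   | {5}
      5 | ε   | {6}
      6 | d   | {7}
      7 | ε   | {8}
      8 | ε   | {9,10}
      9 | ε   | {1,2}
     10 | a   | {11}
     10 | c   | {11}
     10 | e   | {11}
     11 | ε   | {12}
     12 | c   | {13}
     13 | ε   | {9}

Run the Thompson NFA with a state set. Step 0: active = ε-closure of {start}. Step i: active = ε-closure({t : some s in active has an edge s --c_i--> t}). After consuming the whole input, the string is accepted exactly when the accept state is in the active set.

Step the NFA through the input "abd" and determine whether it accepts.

initial (ε-close {0}): {0,2}
'a' @ 1: {3,4}
'b' @ 2: {5,6}
'd' @ 3: {1,2,7,8,9,10}  ✓accept
final: {1,2,7,8,9,10}; accept 1 in set

Answer: ACCEPT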